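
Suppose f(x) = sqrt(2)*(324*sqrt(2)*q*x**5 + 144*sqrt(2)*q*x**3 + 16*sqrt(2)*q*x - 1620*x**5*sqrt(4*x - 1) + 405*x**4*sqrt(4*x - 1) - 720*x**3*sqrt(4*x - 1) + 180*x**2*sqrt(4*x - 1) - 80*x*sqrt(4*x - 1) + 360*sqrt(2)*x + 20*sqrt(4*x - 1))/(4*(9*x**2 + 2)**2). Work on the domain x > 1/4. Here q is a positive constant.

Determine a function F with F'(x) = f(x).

Differentiate the proposed F(x) back; it has to land on f(x) exactly.
Check: d/dx[(36*sqrt(2)*q*x**4 + 8*sqrt(2)*q*x**2 - 144*x**4*sqrt(4*x - 1) + 72*x**3*sqrt(4*x - 1) - 41*x**2*sqrt(4*x - 1) + 16*x*sqrt(4*x - 1) - 2*sqrt(4*x - 1) - 40*sqrt(2))/(36*sqrt(2)*x**2 + 8*sqrt(2))] = (648*q*x**5*sqrt(4*x - 1) + 288*q*x**3*sqrt(4*x - 1) + 32*q*x*sqrt(4*x - 1) - 6480*sqrt(2)*x**6 + 3240*sqrt(2)*x**5 - 3285*sqrt(2)*x**4 + 1440*sqrt(2)*x**3 - 500*sqrt(2)*x**2 + 720*x*sqrt(4*x - 1) + 160*sqrt(2)*x - 20*sqrt(2))/(324*x**4*sqrt(4*x - 1) + 144*x**2*sqrt(4*x - 1) + 16*sqrt(4*x - 1)), which equals f(x).

An antiderivative is F(x) = (36*sqrt(2)*q*x**4 + 8*sqrt(2)*q*x**2 - 144*x**4*sqrt(4*x - 1) + 72*x**3*sqrt(4*x - 1) - 41*x**2*sqrt(4*x - 1) + 16*x*sqrt(4*x - 1) - 2*sqrt(4*x - 1) - 40*sqrt(2))/(36*sqrt(2)*x**2 + 8*sqrt(2)).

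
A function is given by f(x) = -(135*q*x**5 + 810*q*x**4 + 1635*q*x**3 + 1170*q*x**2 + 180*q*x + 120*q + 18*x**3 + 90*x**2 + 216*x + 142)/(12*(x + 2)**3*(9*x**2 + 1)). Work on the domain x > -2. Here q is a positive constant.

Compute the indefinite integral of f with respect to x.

Check any antiderivative F(x) by computing F'(x) and comparing it with f(x).
Check: d/dx[-5*q*x/4 - atan(3*x)/2 - 1/(3*(2*x + 4)**2)] = (-135*q*x**5 - 810*q*x**4 - 1635*q*x**3 - 1170*q*x**2 - 180*q*x - 120*q - 18*x**3 - 90*x**2 - 216*x - 142)/(108*x**5 + 648*x**4 + 1308*x**3 + 936*x**2 + 144*x + 96), which equals f(x).

F(x) = -5*q*x/4 - atan(3*x)/2 - 1/(3*(2*x + 4)**2) + C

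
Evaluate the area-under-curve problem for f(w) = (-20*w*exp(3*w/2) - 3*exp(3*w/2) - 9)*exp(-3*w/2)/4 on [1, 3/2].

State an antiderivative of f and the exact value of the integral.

An antiderivative F(w) passes only if d/dw[F] lands on f(w) exactly.
F(w) = (-10*w**2*exp(3*w/2) - 3*w*exp(3*w/2) + 6)*exp(-3*w/2)/4 is an antiderivative of f.
Check: d/dw[(-10*w**2*exp(3*w/2) - 3*w*exp(3*w/2) + 6)*exp(-3*w/2)/4] = (-20*w*exp(3*w/2) - 3*exp(3*w/2) - 9)*exp(-3*w/2)/4 = f(w).
F(3/2) = -27/4 + 3*exp(-9/4)/2; F(1) = -13/4 + 3*exp(-3/2)/2.
Integral = F(3/2) - F(1) = -7/2 - 3*exp(-3/2)/2 + 3*exp(-9/4)/2.

Antiderivative: F(w) = (-10*w**2*exp(3*w/2) - 3*w*exp(3*w/2) + 6)*exp(-3*w/2)/4; value = -7/2 - 3*exp(-3/2)/2 + 3*exp(-9/4)/2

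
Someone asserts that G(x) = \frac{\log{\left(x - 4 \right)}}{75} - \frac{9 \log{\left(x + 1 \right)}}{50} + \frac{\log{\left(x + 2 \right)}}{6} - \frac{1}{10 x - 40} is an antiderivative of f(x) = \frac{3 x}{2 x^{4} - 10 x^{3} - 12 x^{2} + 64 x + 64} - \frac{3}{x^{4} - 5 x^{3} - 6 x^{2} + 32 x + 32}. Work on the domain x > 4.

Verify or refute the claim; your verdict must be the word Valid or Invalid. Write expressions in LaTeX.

Valid: G'(x) = f(x).

d/dx[G] = \frac{3 x - 6}{2 x^{4} - 10 x^{3} - 12 x^{2} + 64 x + 64}
This equals f(x) exactly, so the claim holds.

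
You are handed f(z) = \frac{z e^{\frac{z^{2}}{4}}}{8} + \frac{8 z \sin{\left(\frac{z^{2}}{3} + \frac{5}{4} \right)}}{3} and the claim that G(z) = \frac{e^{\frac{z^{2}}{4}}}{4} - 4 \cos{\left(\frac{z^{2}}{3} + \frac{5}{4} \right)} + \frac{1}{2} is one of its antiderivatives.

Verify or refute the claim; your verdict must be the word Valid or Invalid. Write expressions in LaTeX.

d/dz[G] = \frac{z e^{\frac{z^{2}}{4}}}{8} + \frac{8 z \sin{\left(\frac{z^{2}}{3} + \frac{5}{4} \right)}}{3}
This equals f(z) exactly, so the claim holds.

Valid - the claim checks out under differentiation.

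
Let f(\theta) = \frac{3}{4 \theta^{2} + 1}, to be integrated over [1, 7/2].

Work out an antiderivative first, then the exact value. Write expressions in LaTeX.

Check any antiderivative F(\theta) by computing F'(\theta) and comparing it with f(\theta).
F(\theta) = \frac{3 \operatorname{atan}{\left(2 \theta \right)}}{2} is an antiderivative of f.
Check: d/d\theta[\frac{3 \operatorname{atan}{\left(2 \theta \right)}}{2}] = \frac{3}{4 \theta^{2} + 1} = f(\theta).
F(7/2) = \frac{3 \operatorname{atan}{\left(7 \right)}}{2}; F(1) = \frac{3 \operatorname{atan}{\left(2 \right)}}{2}.
Integral = F(7/2) - F(1) = - \frac{3 \operatorname{atan}{\left(2 \right)}}{2} + \frac{3 \operatorname{atan}{\left(7 \right)}}{2}.

Antiderivative: F(\theta) = \frac{3 \operatorname{atan}{\left(2 \theta \right)}}{2}; value = - \frac{3 \operatorname{atan}{\left(2 \right)}}{2} + \frac{3 \operatorname{atan}{\left(7 \right)}}{2}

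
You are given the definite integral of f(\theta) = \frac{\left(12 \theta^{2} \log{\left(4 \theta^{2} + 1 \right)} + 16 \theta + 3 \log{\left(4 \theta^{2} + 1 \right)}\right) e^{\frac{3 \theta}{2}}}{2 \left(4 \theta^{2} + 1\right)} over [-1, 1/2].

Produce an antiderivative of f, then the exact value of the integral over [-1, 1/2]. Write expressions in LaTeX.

Antiderivative: F(\theta) = e^{\frac{3 \theta}{2}} \log{\left(4 \theta^{2} + 1 \right)}; value = - \frac{\log{\left(5 \right)}}{e^{\frac{3}{2}}} + e^{\frac{3}{4}} \log{\left(2 \right)}

Recognize the product-rule pattern: f = u'v + uv' with u = e^{\frac{3 \theta}{2}}, v = \log{\left(4 \theta^{2} + 1 \right)}, so integration by parts undoes it.
F(\theta) = e^{\frac{3 \theta}{2}} \log{\left(4 \theta^{2} + 1 \right)} is an antiderivative of f.
Check: d/d\theta[e^{\frac{3 \theta}{2}} \log{\left(4 \theta^{2} + 1 \right)}] = \frac{12 \theta^{2} e^{\frac{3 \theta}{2}} \log{\left(4 \theta^{2} + 1 \right)} + 16 \theta e^{\frac{3 \theta}{2}} + 3 e^{\frac{3 \theta}{2}} \log{\left(4 \theta^{2} + 1 \right)}}{8 \theta^{2} + 2}, which equals f(\theta).
F(1/2) = e^{\frac{3}{4}} \log{\left(2 \right)}; F(-1) = \frac{\log{\left(5 \right)}}{e^{\frac{3}{2}}}.
Integral = F(1/2) - F(-1) = - \frac{\log{\left(5 \right)}}{e^{\frac{3}{2}}} + e^{\frac{3}{4}} \log{\left(2 \right)}.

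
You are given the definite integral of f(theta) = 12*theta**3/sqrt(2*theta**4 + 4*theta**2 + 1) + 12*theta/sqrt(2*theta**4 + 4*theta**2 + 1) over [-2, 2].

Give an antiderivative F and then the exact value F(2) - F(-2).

The substitution u = 2*theta**4 + 4*theta**2 + 1 works: f is exactly (dF/du)*(du/dtheta) for that inner function.
F(theta) = 3*sqrt(2*theta**4 + 4*theta**2 + 1) is an antiderivative of f.
Check: d/dtheta[3*sqrt(2*theta**4 + 4*theta**2 + 1)] = (12*theta**3 + 12*theta)/sqrt(2*theta**4 + 4*theta**2 + 1), which equals f(theta).
F(2) = 21; F(-2) = 21.
Integral = F(2) - F(-2) = 0.

Antiderivative: F(theta) = 3*sqrt(2*theta**4 + 4*theta**2 + 1); value = 0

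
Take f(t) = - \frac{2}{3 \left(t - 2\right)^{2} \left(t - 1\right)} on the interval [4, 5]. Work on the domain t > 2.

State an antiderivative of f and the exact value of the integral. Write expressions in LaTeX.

Factor the denominator (3 \left(t - 2\right)^{2} \left(t - 1\right)) and decompose: f = - \frac{2}{3 \left(t - 1\right)} + \frac{2}{3 \left(t - 2\right)} - \frac{2}{3 \left(t - 2\right)^{2}}; each piece integrates to a log, atan, or power term.
F(t) = - \frac{2 \left(- t \log{\left(t - 2 \right)} + t \log{\left(t - 1 \right)} + 2 \log{\left(t - 2 \right)} - 2 \log{\left(t - 1 \right)} - 1\right)}{3 \left(t - 2\right)} is an antiderivative of f.
Check: d/dt[- \frac{2 \left(- t \log{\left(t - 2 \right)} + t \log{\left(t - 1 \right)} + 2 \log{\left(t - 2 \right)} - 2 \log{\left(t - 1 \right)} - 1\right)}{3 \left(t - 2\right)}] = - \frac{2}{3 t^{3} - 15 t^{2} + 24 t - 12}, which equals f(t).
F(5) = - \frac{2 \log{\left(4 \right)}}{3} + \frac{2}{9} + \frac{2 \log{\left(3 \right)}}{3}; F(4) = - \frac{2 \log{\left(3 \right)}}{3} + \frac{1}{3} + \frac{2 \log{\left(2 \right)}}{3}.
Integral = F(5) - F(4) = - \frac{2 \log{\left(4 \right)}}{3} - \frac{2 \log{\left(2 \right)}}{3} - \frac{1}{9} + \frac{4 \log{\left(3 \right)}}{3}.

Antiderivative: F(t) = - \frac{2 \left(- t \log{\left(t - 2 \right)} + t \log{\left(t - 1 \right)} + 2 \log{\left(t - 2 \right)} - 2 \log{\left(t - 1 \right)} - 1\right)}{3 \left(t - 2\right)}; value = - \frac{2 \log{\left(4 \right)}}{3} - \frac{2 \log{\left(2 \right)}}{3} - \frac{1}{9} + \frac{4 \log{\left(3 \right)}}{3}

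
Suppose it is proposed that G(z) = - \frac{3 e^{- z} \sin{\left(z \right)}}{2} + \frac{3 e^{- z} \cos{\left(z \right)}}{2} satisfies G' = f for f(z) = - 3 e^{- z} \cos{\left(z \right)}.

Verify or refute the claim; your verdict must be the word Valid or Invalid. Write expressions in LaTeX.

Valid - the claim checks out under differentiation.

d/dz[G] = - 3 e^{- z} \cos{\left(z \right)}
This equals f(z) exactly, so the claim holds.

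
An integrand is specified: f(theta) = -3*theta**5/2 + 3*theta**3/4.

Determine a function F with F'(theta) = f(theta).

An antiderivative is F(theta) = theta**4*(3 - 4*theta**2)/16.

Integrate term by term and add the pieces.
Check: d/dtheta[theta**4*(3 - 4*theta**2)/16] = -3*theta**5/2 + 3*theta**3/4 = f(theta).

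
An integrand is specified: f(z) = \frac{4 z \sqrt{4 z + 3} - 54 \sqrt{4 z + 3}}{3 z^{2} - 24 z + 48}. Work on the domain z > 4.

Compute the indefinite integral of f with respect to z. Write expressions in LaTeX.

f has the shape u'v + uv' for u = \frac{2}{3 \left(z - 4\right)} and v = \left(4 z + 3\right)^{\frac{3}{2}} — it is the derivative of the product u*v.
Check: d/dz[\frac{2 \left(4 z + 3\right)^{\frac{3}{2}}}{3 \left(z - 4\right)}] = \frac{4 z \sqrt{4 z + 3} - 54 \sqrt{4 z + 3}}{3 z^{2} - 24 z + 48} = f(z).

F(z) = \frac{2 \left(4 z + 3\right)^{\frac{3}{2}}}{3 \left(z - 4\right)} + C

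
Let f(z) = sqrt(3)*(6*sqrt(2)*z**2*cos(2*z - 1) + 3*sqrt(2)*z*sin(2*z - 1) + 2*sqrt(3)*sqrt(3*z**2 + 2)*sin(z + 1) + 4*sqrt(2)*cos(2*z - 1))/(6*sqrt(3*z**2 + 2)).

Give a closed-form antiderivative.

An antiderivative is F(z) = sqrt(2*z**2 + 4/3)*sin(2*z - 1)/2 - cos(z + 1).

Since d/dz undoes antidifferentiation here, F'(z) = f(z) is required of F(z).
Check: d/dz[sqrt(2*z**2 + 4/3)*sin(2*z - 1)/2 - cos(z + 1)] = sqrt(3)*(6*sqrt(2)*z**2*cos(2*z - 1) + 3*sqrt(2)*z*sin(2*z - 1) + 2*sqrt(3)*sqrt(3*z**2 + 2)*sin(z + 1) + 4*sqrt(2)*cos(2*z - 1))/(6*sqrt(3*z**2 + 2)) = f(z).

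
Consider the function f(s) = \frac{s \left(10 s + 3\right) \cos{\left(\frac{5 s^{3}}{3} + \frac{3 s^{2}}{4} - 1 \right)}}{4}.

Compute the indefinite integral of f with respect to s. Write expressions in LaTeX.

f matches the chain-rule pattern g'(h)*h' with inner function h(s) = \frac{5 s^{3}}{3} + \frac{3 s^{2}}{4} - 1; substituting u = h(s) collapses the integral.
Check: d/ds[\frac{\sin{\left(\frac{5 s^{3}}{3} + \frac{3 s^{2}}{4} - 1 \right)}}{2}] = \frac{5 s^{2} \cos{\left(\frac{5 s^{3}}{3} + \frac{3 s^{2}}{4} - 1 \right)}}{2} + \frac{3 s \cos{\left(\frac{5 s^{3}}{3} + \frac{3 s^{2}}{4} - 1 \right)}}{4}, which equals f(s).

F(s) = \frac{\sin{\left(\frac{5 s^{3}}{3} + \frac{3 s^{2}}{4} - 1 \right)}}{2} + C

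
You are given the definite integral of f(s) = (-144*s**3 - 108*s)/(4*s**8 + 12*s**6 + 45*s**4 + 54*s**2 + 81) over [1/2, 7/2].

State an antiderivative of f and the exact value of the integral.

f matches the chain-rule pattern g'(h)*h' with inner function h(s) = s**4/3 + s**2/2 + 3/2; substituting u = h(s) collapses the integral.
F(s) = 3/(s**4/3 + s**2/2 + 3/2) is an antiderivative of f.
Check: d/ds[3/(s**4/3 + s**2/2 + 3/2)] = (-144*s**3 - 108*s)/(4*s**8 + 12*s**6 + 45*s**4 + 54*s**2 + 81) = f(s).
F(7/2) = 144/2767; F(1/2) = 144/79.
Integral = F(7/2) - F(1/2) = -387072/218593.

Antiderivative: F(s) = 3/(s**4/3 + s**2/2 + 3/2); value = -387072/218593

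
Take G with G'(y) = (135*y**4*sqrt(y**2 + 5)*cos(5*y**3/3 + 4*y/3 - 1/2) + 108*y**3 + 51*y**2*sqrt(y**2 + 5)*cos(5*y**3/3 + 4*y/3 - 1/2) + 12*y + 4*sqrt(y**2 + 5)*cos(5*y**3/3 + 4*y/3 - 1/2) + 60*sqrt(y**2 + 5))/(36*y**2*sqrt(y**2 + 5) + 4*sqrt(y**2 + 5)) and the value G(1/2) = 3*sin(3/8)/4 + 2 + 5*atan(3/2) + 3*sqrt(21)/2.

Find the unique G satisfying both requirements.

The proposed G(y) is checked by its d/dy: the result must match the given G'(y).
A general antiderivative is 3*sqrt(y**2 + 5) + 3*sin(5*y**3/3 + 4*y/3 - 1/2)/4 + 5*atan(3*y) + C.
The condition gives C = 3*sin(3/8)/4 + 2 + 5*atan(3/2) + 3*sqrt(21)/2 - (3*sin(3/8)/4 + 5*atan(3/2) + 3*sqrt(21)/2) = 2.
So G(y) = 3*sqrt(y**2 + 5) + 3*sin(5*y**3/3 + 4*y/3 - 1/2)/4 + 5*atan(3*y) + 2.
Check: d/dy[3*sqrt(y**2 + 5) + 3*sin(5*y**3/3 + 4*y/3 - 1/2)/4 + 5*atan(3*y) + 2] = (135*y**4*sqrt(y**2 + 5)*cos(5*y**3/3 + 4*y/3 - 1/2) + 108*y**3 + 51*y**2*sqrt(y**2 + 5)*cos(5*y**3/3 + 4*y/3 - 1/2) + 12*y + 4*sqrt(y**2 + 5)*cos(5*y**3/3 + 4*y/3 - 1/2) + 60*sqrt(y**2 + 5))/(36*y**2*sqrt(y**2 + 5) + 4*sqrt(y**2 + 5)) = G'(y).

G(y) = 3*sqrt(y**2 + 5) + 3*sin(5*y**3/3 + 4*y/3 - 1/2)/4 + 5*atan(3*y) + 2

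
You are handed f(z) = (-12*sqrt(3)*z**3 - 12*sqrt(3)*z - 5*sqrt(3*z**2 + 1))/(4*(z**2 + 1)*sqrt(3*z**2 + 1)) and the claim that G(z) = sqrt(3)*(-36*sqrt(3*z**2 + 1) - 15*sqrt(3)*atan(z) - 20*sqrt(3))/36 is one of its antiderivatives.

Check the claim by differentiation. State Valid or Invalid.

d/dz[G] = (-12*sqrt(3)*z**3 - 12*sqrt(3)*z - 5*sqrt(3*z**2 + 1))/(4*z**2*sqrt(3*z**2 + 1) + 4*sqrt(3*z**2 + 1))
This equals f(z) exactly, so the claim holds.

Valid. The derivative of G reproduces f.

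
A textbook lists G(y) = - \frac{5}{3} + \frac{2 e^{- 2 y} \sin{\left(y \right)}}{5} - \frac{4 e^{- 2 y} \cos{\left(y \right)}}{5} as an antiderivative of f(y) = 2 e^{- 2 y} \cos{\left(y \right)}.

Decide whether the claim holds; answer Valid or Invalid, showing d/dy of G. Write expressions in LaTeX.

d/dy[G] = 2 e^{- 2 y} \cos{\left(y \right)}
This equals f(y) exactly, so the claim holds.

Valid. The derivative of G reproduces f.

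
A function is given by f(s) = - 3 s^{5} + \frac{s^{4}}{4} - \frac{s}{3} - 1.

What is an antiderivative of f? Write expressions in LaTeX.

An antiderivative is F(s) = - \frac{s \left(30 s^{5} - 3 s^{4} + 10 s + 60\right)}{60}.

Integrate term by term and add the pieces.
Check: d/ds[- \frac{s \left(30 s^{5} - 3 s^{4} + 10 s + 60\right)}{60}] = - 3 s^{5} + \frac{s^{4}}{4} - \frac{s}{3} - 1 = f(s).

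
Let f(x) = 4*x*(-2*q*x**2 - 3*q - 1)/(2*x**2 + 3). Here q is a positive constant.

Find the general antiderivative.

F(x) = -2*q*x**2 - log(4*x**2 + 6) + C

A first test for any F(x): its x-derivative must equal f(x) identically.
Check: d/dx[-2*q*x**2 - log(4*x**2 + 6)] = (-8*q*x**3 - 12*q*x - 4*x)/(2*x**2 + 3), which equals f(x).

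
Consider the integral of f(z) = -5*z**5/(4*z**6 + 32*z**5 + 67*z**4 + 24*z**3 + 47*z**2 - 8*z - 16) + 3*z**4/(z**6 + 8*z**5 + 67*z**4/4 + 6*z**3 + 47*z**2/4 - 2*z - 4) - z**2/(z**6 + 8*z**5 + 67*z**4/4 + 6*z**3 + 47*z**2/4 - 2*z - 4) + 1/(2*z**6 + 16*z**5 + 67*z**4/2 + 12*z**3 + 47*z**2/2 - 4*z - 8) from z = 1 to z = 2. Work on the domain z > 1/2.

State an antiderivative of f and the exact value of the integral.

Factor the denominator ((z + 4)**2*(2*z - 1)*(2*z + 1)*(z**2 + 1)) and decompose: f = (219*z - 230)/(1445*(z**2 + 1)) - 61/(980*(2*z + 1)) + 17/(540*(2*z - 1)) - 530000/(382347*(z + 4)) + 2710/(357*(z + 4)**2); each piece integrates to a log, atan, or power term.
F(z) = -(-240737*z*log(z - 1/2) + 475983*z*log(z + 1/2) + 21200000*z*log(z + 4) - 1158948*z*log(z**2 + 1) + 2434320*z*atan(z) - 962948*log(z - 1/2) + 1903932*log(z + 1/2) + 84800000*log(z + 4) - 4635792*log(z**2 + 1) + 9737280*atan(z) + 116096400)/(15293880*(z + 4)) is an antiderivative of f.
Check: d/dz[-(-240737*z*log(z - 1/2) + 475983*z*log(z + 1/2) + 21200000*z*log(z + 4) - 1158948*z*log(z**2 + 1) + 2434320*z*atan(z) - 962948*log(z - 1/2) + 1903932*log(z + 1/2) + 84800000*log(z + 4) - 4635792*log(z**2 + 1) + 9737280*atan(z) + 116096400)/(15293880*(z + 4))] = (-5*z**5 + 12*z**4 - 4*z**2 + 2)/(4*z**6 + 32*z**5 + 67*z**4 + 24*z**3 + 47*z**2 - 8*z - 16), which equals f(z).
F(2) = -530000*log(6)/382347 - 1355/1071 - 46*atan(2)/289 - 61*log(5/2)/1960 + 17*log(3/2)/1080 + 219*log(5)/2890; F(1) = -530000*log(5)/382347 - 542/357 - 23*pi/578 - 61*log(3/2)/1960 + 18739*log(2)/312120.
Integral = F(2) - F(1) = -530000*log(6)/382347 - 46*atan(2)/289 - 18739*log(2)/312120 - 61*log(5/2)/1960 + 62*log(3/2)/1323 + 23*pi/578 + 271/1071 + 5589737*log(5)/3823470.

Antiderivative: F(z) = -(-240737*z*log(z - 1/2) + 475983*z*log(z + 1/2) + 21200000*z*log(z + 4) - 1158948*z*log(z**2 + 1) + 2434320*z*atan(z) - 962948*log(z - 1/2) + 1903932*log(z + 1/2) + 84800000*log(z + 4) - 4635792*log(z**2 + 1) + 9737280*atan(z) + 116096400)/(15293880*(z + 4)); value = -530000*log(6)/382347 - 46*atan(2)/289 - 18739*log(2)/312120 - 61*log(5/2)/1960 + 62*log(3/2)/1323 + 23*pi/578 + 271/1071 + 5589737*log(5)/3823470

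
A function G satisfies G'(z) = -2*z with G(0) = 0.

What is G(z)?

G(z) = -z**2

Any candidate G(z) must reproduce the stated G'(z) exactly.
A general antiderivative is -z**2 + C.
The condition gives C = 0 - (0) = 0.
So G(z) = -z**2.
Check: d/dz[-z**2] = -2*z = G'(z).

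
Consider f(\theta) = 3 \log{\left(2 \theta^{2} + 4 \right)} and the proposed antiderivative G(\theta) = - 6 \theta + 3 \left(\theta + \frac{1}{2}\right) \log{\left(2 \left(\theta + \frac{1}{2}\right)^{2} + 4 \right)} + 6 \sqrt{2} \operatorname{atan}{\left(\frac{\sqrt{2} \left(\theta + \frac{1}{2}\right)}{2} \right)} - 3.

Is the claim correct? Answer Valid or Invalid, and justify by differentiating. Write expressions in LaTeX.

d/d\theta[G] = 3 \log{\left(\theta^{2} + \theta + \frac{9}{4} \right)} + 3 \log{\left(2 \right)}
d/d\theta[G] - f(\theta) = - 3 \log{\left(\theta^{2} + 2 \right)} + 3 \log{\left(\theta^{2} + \theta + \frac{9}{4} \right)} != 0.

Invalid: d/d\theta[G] - f = - 3 \log{\left(\theta^{2} + 2 \right)} + 3 \log{\left(\theta^{2} + \theta + \frac{9}{4} \right)}, which is not 0.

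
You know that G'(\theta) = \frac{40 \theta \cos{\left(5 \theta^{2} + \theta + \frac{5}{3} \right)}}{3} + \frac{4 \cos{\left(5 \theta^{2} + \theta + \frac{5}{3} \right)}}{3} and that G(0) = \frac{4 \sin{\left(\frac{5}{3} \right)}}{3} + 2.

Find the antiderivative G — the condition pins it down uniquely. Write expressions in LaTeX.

G(\theta) = \frac{4 \sin{\left(5 \theta^{2} + \theta + \frac{5}{3} \right)}}{3} + 2

The substitution u = 5 \theta^{2} + \theta + \frac{5}{3} works: G'(\theta) is exactly (dG/du)*(du/d\theta) for that inner function.
A general antiderivative is \frac{4 \sin{\left(5 \theta^{2} + \theta + \frac{5}{3} \right)}}{3} + C.
The condition gives C = \frac{4 \sin{\left(\frac{5}{3} \right)}}{3} + 2 - (\frac{4 \sin{\left(\frac{5}{3} \right)}}{3}) = 2.
So G(\theta) = \frac{4 \sin{\left(5 \theta^{2} + \theta + \frac{5}{3} \right)}}{3} + 2.
Check: d/d\theta[\frac{4 \sin{\left(5 \theta^{2} + \theta + \frac{5}{3} \right)}}{3} + 2] = \frac{40 \theta \cos{\left(5 \theta^{2} + \theta + \frac{5}{3} \right)}}{3} + \frac{4 \cos{\left(5 \theta^{2} + \theta + \frac{5}{3} \right)}}{3} = G'(\theta).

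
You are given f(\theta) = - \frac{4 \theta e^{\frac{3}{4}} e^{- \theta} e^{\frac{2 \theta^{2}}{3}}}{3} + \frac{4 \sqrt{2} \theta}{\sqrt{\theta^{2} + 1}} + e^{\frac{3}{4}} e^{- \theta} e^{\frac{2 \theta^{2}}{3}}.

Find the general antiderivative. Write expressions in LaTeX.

Integrate term by term and add the pieces.
Check: d/d\theta[4 \sqrt{2} \sqrt{\theta^{2} + 1} - e^{\frac{3}{4}} e^{- \theta} e^{\frac{2 \theta^{2}}{3}}] = \frac{\left(- 4 \theta \sqrt{\theta^{2} + 1} e^{\frac{3}{4}} e^{\frac{2 \theta^{2}}{3}} + 12 \sqrt{2} \theta e^{\theta} + 3 \sqrt{\theta^{2} + 1} e^{\frac{3}{4}} e^{\frac{2 \theta^{2}}{3}}\right) e^{- \theta}}{3 \sqrt{\theta^{2} + 1}}, which equals f(\theta).

F(\theta) = 4 \sqrt{2} \sqrt{\theta^{2} + 1} - e^{\frac{3}{4}} e^{- \theta} e^{\frac{2 \theta^{2}}{3}} + C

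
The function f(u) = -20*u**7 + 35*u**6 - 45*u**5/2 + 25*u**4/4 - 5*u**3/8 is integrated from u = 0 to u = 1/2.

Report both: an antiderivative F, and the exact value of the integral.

Antiderivative: F(u) = -5*u**4*(2*u - 1)**4/32; value = 0

f matches the chain-rule pattern g'(h)*h' with inner function h(u) = u**2 - u/2; substituting w = h(u) collapses the integral.
F(u) = -5*u**4*(2*u - 1)**4/32 is an antiderivative of f.
Check: d/du[-5*u**4*(2*u - 1)**4/32] = -20*u**7 + 35*u**6 - 45*u**5/2 + 25*u**4/4 - 5*u**3/8 = f(u).
F(1/2) = 0; F(0) = 0.
Integral = F(1/2) - F(0) = 0.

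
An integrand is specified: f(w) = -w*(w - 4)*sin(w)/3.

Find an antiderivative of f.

For F(w) to be correct the identity F'(w) - f(w) = 0 must hold.
Check: d/dw[w**2*cos(w)/3 - 2*w*sin(w)/3 - 4*w*cos(w)/3 + 4*sin(w)/3 - 2*cos(w)/3] = -w**2*sin(w)/3 + 4*w*sin(w)/3, which equals f(w).

An antiderivative is F(w) = w**2*cos(w)/3 - 2*w*sin(w)/3 - 4*w*cos(w)/3 + 4*sin(w)/3 - 2*cos(w)/3.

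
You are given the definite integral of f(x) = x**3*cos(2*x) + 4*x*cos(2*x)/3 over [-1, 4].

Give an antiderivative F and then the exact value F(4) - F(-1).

The integrand splits into summands that can be handled one at a time.
F(x) = x**3*sin(2*x)/2 + 3*x**2*cos(2*x)/4 - x*sin(2*x)/12 - cos(2*x)/24 is an antiderivative of f.
Check: d/dx[x**3*sin(2*x)/2 + 3*x**2*cos(2*x)/4 - x*sin(2*x)/12 - cos(2*x)/24] = x**3*cos(2*x) + 4*x*cos(2*x)/3 = f(x).
F(4) = 287*cos(8)/24 + 95*sin(8)/3; F(-1) = 17*cos(2)/24 + 5*sin(2)/12.
Integral = F(4) - F(-1) = 287*cos(8)/24 - 5*sin(2)/12 - 17*cos(2)/24 + 95*sin(8)/3.

Antiderivative: F(x) = x**3*sin(2*x)/2 + 3*x**2*cos(2*x)/4 - x*sin(2*x)/12 - cos(2*x)/24; value = 287*cos(8)/24 - 5*sin(2)/12 - 17*cos(2)/24 + 95*sin(8)/3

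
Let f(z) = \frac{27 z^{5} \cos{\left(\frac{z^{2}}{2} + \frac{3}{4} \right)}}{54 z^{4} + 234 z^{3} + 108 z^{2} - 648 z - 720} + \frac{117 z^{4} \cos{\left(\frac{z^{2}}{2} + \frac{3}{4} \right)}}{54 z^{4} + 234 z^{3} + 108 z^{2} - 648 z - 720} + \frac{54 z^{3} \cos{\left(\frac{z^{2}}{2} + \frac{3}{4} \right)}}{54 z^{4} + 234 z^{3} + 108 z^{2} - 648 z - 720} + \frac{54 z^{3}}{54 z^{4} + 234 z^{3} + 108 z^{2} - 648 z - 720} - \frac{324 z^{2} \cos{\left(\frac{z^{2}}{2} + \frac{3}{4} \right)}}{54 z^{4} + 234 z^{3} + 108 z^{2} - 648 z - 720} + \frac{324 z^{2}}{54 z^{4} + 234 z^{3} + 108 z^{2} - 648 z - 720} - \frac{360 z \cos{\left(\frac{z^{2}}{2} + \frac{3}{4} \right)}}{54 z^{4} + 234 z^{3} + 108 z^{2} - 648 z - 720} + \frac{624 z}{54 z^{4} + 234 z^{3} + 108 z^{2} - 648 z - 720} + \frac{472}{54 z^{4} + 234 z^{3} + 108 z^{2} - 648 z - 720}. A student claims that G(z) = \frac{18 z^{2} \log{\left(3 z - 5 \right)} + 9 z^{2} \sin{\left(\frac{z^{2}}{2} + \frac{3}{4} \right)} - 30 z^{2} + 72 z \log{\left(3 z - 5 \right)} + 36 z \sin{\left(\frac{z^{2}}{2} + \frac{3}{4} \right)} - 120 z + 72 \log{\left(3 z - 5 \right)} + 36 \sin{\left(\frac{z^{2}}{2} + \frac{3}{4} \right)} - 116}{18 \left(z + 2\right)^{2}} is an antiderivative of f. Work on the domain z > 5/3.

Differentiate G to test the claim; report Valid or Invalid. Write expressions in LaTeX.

d/dz[G] = \frac{27 z^{5} \cos{\left(\frac{z^{2}}{2} + \frac{3}{4} \right)} + 117 z^{4} \cos{\left(\frac{z^{2}}{2} + \frac{3}{4} \right)} + 54 z^{3} \cos{\left(\frac{z^{2}}{2} + \frac{3}{4} \right)} + 54 z^{3} - 324 z^{2} \cos{\left(\frac{z^{2}}{2} + \frac{3}{4} \right)} + 324 z^{2} - 360 z \cos{\left(\frac{z^{2}}{2} + \frac{3}{4} \right)} + 624 z + 472}{54 z^{4} + 234 z^{3} + 108 z^{2} - 648 z - 720}
This equals f(z) exactly, so the claim holds.

Valid - differentiating G returns exactly f.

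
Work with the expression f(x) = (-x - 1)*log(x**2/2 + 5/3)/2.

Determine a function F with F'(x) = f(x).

A first test for any F(x): its x-derivative must equal f(x) identically.
Check: d/dx[-(3*x**2*log(x**2/2 + 5/3) - 3*x**2 + 6*x*log(x**2/2 + 5/3) - 12*x + 10*log(x**2 + 10/3) + 4*sqrt(30)*atan(sqrt(30)*x/10))/12] = -x*log(3*x**2 + 10)/2 + x*log(6)/2 - log(3*x**2 + 10)/2 + log(6)/2, which equals f(x).

An antiderivative is F(x) = -(3*x**2*log(x**2/2 + 5/3) - 3*x**2 + 6*x*log(x**2/2 + 5/3) - 12*x + 10*log(x**2 + 10/3) + 4*sqrt(30)*atan(sqrt(30)*x/10))/12.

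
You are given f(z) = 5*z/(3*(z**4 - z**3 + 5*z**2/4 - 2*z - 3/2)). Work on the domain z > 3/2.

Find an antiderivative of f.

The denominator factors as 3*(2*z - 3)*(2*z + 1)*(z**2 + 2); partial fractions split f into directly integrable pieces: -20*(11*z + 8)/(459*(z**2 + 2)) + 10/(27*(2*z + 1)) + 10/(17*(2*z - 3)).
Check: d/dz[5*log(z - 3/2)/17 + 5*log(z + 1/2)/27 - 110*log(z**2 + 2)/459 - 80*sqrt(2)*atan(sqrt(2)*z/2)/459] = 20*z/(12*z**4 - 12*z**3 + 15*z**2 - 24*z - 18), which equals f(z).

An antiderivative is F(z) = 5*log(z - 3/2)/17 + 5*log(z + 1/2)/27 - 110*log(z**2 + 2)/459 - 80*sqrt(2)*atan(sqrt(2)*z/2)/459.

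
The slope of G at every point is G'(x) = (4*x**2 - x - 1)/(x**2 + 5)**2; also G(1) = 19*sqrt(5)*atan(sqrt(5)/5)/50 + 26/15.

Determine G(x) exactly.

Any candidate G(x) must reproduce the stated G'(x) exactly.
A general antiderivative is (5 - 21*x)/(10*x**2 + 50) + 19*sqrt(5)*atan(sqrt(5)*x/5)/50 + C.
The condition gives C = 19*sqrt(5)*atan(sqrt(5)/5)/50 + 26/15 - (-4/15 + 19*sqrt(5)*atan(sqrt(5)/5)/50) = 2.
So G(x) = (100*x**2 - 105*x + 19*sqrt(5)*(x**2 + 5)*atan(sqrt(5)*x/5) + 525)/(50*(x**2 + 5)).
Check: d/dx[(100*x**2 - 105*x + 19*sqrt(5)*(x**2 + 5)*atan(sqrt(5)*x/5) + 525)/(50*(x**2 + 5))] = (4*x**2 - x - 1)/(x**4 + 10*x**2 + 25), which equals G'(x).

G(x) = (100*x**2 - 105*x + 19*sqrt(5)*(x**2 + 5)*atan(sqrt(5)*x/5) + 525)/(50*(x**2 + 5))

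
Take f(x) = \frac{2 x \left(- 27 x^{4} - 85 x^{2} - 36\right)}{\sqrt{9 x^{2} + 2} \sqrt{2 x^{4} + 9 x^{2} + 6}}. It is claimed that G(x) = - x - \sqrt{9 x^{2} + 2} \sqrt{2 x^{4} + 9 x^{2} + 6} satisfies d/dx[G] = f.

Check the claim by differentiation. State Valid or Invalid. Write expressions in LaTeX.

Invalid: d/dx[G] - f = -1, which is not 0.

d/dx[G] = \frac{- 54 x^{5} - 170 x^{3} - 72 x - \sqrt{9 x^{2} + 2} \sqrt{2 x^{4} + 9 x^{2} + 6}}{\sqrt{9 x^{2} + 2} \sqrt{2 x^{4} + 9 x^{2} + 6}}
d/dx[G] - f(x) = -1 != 0.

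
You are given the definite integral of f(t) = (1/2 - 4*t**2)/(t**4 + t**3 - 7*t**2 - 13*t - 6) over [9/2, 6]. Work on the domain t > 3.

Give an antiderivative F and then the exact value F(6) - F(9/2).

Antiderivative: F(t) = -71*log(t - 3)/160 - 85*log(t + 1)/32 + 31*log(t + 2)/10 - 7/(8*t + 8); value = -31*log(13/2)/10 - 85*log(7)/32 - 71*log(3)/160 + 3/88 + 71*log(3/2)/160 + 85*log(11/2)/32 + 31*log(8)/10

Factor the denominator (2*(t - 3)*(t + 1)**2*(t + 2)) and decompose: f = 31/(10*(t + 2)) - 85/(32*(t + 1)) + 7/(8*(t + 1)**2) - 71/(160*(t - 3)); each piece integrates to a log, atan, or power term.
F(t) = -71*log(t - 3)/160 - 85*log(t + 1)/32 + 31*log(t + 2)/10 - 7/(8*t + 8) is an antiderivative of f.
Check: d/dt[-71*log(t - 3)/160 - 85*log(t + 1)/32 + 31*log(t + 2)/10 - 7/(8*t + 8)] = (1 - 8*t**2)/(2*t**4 + 2*t**3 - 14*t**2 - 26*t - 12), which equals f(t).
F(6) = -85*log(7)/32 - 71*log(3)/160 - 1/8 + 31*log(8)/10; F(9/2) = -85*log(11/2)/32 - 71*log(3/2)/160 - 7/44 + 31*log(13/2)/10.
Integral = F(6) - F(9/2) = -31*log(13/2)/10 - 85*log(7)/32 - 71*log(3)/160 + 3/88 + 71*log(3/2)/160 + 85*log(11/2)/32 + 31*log(8)/10.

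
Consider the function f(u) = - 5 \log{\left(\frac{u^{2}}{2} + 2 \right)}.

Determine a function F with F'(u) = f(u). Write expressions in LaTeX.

An antiderivative is F(u) = - 5 u \log{\left(\frac{u^{2}}{2} + 2 \right)} + 10 u - 20 \operatorname{atan}{\left(\frac{u}{2} \right)}.

Whatever form F(u) takes, F'(u) = f(u) is non-negotiable.
Check: d/du[- 5 u \log{\left(\frac{u^{2}}{2} + 2 \right)} + 10 u - 20 \operatorname{atan}{\left(\frac{u}{2} \right)}] = - 5 \log{\left(\frac{u^{2}}{2} + 2 \right)} = f(u).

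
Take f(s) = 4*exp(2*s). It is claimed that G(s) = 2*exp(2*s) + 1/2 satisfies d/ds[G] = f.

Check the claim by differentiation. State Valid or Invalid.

Valid. The derivative of G reproduces f.

d/ds[G] = 4*exp(2*s)
This equals f(s) exactly, so the claim holds.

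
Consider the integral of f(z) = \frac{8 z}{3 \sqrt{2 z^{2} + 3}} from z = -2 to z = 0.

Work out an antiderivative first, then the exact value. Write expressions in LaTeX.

Antiderivative: F(z) = \frac{4 \sqrt{2 z^{2} + 3}}{3}; value = - \frac{4 \sqrt{11}}{3} + \frac{4 \sqrt{3}}{3}

f matches the chain-rule pattern g'(h)*h' with inner function h(z) = 2 z^{2} + 3; substituting u = h(z) collapses the integral.
F(z) = \frac{4 \sqrt{2 z^{2} + 3}}{3} is an antiderivative of f.
Check: d/dz[\frac{4 \sqrt{2 z^{2} + 3}}{3}] = \frac{8 z}{3 \sqrt{2 z^{2} + 3}} = f(z).
F(0) = \frac{4 \sqrt{3}}{3}; F(-2) = \frac{4 \sqrt{11}}{3}.
Integral = F(0) - F(-2) = - \frac{4 \sqrt{11}}{3} + \frac{4 \sqrt{3}}{3}.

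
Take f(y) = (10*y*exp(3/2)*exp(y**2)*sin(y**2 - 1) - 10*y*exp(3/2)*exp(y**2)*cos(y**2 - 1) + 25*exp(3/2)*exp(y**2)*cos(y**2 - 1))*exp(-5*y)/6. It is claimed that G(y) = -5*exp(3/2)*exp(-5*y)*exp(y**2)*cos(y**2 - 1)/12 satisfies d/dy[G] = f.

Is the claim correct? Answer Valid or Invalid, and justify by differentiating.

d/dy[G] = (10*y*exp(3/2)*exp(y**2)*sin(y**2 - 1) - 10*y*exp(3/2)*exp(y**2)*cos(y**2 - 1) + 25*exp(3/2)*exp(y**2)*cos(y**2 - 1))*exp(-5*y)/12
d/dy[G] - f(y) = (-10*y*exp(3/2)*exp(y**2)*sin(y**2 - 1) + 10*y*exp(3/2)*exp(y**2)*cos(y**2 - 1) - 25*exp(3/2)*exp(y**2)*cos(y**2 - 1))*exp(-5*y)/12 != 0.

Invalid: d/dy[G] - f = (-10*y*exp(3/2)*exp(y**2)*sin(y**2 - 1) + 10*y*exp(3/2)*exp(y**2)*cos(y**2 - 1) - 25*exp(3/2)*exp(y**2)*cos(y**2 - 1))*exp(-5*y)/12, which is not 0.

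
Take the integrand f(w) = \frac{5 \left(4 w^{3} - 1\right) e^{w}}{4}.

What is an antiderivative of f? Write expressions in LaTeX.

Recognize the product-rule pattern: f = u'v + uv' with u = 5 w^{3} - 15 w^{2} + 30 w - \frac{125}{4}, v = e^{w}, so integration by parts undoes it.
Check: d/dw[\frac{\left(20 w^{3} - 60 w^{2} + 120 w - 125\right) e^{w}}{4}] = 5 w^{3} e^{w} - \frac{5 e^{w}}{4}, which equals f(w).

An antiderivative is F(w) = \frac{\left(20 w^{3} - 60 w^{2} + 120 w - 125\right) e^{w}}{4}.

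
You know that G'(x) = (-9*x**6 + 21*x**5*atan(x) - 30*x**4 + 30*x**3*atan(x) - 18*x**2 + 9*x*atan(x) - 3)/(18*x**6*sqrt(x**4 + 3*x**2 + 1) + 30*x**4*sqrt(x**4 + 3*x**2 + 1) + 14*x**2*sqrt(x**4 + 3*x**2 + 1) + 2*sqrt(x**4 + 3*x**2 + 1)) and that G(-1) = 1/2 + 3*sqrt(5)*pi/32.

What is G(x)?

G(x) = 1/2 - sqrt(x**4 + 3*x**2 + 1)*atan(x)/(2*x**2 + 2/3)

Whatever form G(x) takes, its d/dx must return the stated G'(x).
A general antiderivative is -sqrt(x**4 + 3*x**2 + 1)*atan(x)/(2*x**2 + 2/3) + C.
The condition gives C = 1/2 + 3*sqrt(5)*pi/32 - (3*sqrt(5)*pi/32) = 1/2.
So G(x) = 1/2 - sqrt(x**4 + 3*x**2 + 1)*atan(x)/(2*x**2 + 2/3).
Check: d/dx[1/2 - sqrt(x**4 + 3*x**2 + 1)*atan(x)/(2*x**2 + 2/3)] = (-9*x**6 + 21*x**5*atan(x) - 30*x**4 + 30*x**3*atan(x) - 18*x**2 + 9*x*atan(x) - 3)/(18*x**6*sqrt(x**4 + 3*x**2 + 1) + 30*x**4*sqrt(x**4 + 3*x**2 + 1) + 14*x**2*sqrt(x**4 + 3*x**2 + 1) + 2*sqrt(x**4 + 3*x**2 + 1)) = G'(x).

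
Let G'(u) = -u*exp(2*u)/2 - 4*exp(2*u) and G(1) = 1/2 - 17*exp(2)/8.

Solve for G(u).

G(u) = -u*exp(2*u)/4 - 15*exp(2*u)/8 + 1/2

G'(u) has the shape v'r + vr' for v = -u/4 - 15/8 and r = exp(2*u) — it is the derivative of the product v*r.
A general antiderivative is (-2*u - 15)*exp(2*u)/8 + C.
The condition gives C = 1/2 - 17*exp(2)/8 - (-17*exp(2)/8) = 1/2.
So G(u) = -u*exp(2*u)/4 - 15*exp(2*u)/8 + 1/2.
Check: d/du[-u*exp(2*u)/4 - 15*exp(2*u)/8 + 1/2] = -u*exp(2*u)/2 - 4*exp(2*u) = G'(u).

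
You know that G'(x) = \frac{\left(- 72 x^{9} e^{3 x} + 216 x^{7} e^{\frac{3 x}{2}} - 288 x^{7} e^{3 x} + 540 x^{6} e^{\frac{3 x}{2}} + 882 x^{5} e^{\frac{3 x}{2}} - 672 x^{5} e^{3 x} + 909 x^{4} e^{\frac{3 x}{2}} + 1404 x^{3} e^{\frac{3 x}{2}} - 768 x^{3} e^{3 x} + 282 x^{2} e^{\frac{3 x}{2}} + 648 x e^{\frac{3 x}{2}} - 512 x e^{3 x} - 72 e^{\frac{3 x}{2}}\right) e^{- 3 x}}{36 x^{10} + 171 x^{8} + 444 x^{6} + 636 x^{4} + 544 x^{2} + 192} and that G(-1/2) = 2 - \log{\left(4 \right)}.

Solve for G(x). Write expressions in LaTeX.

G(x) = - \frac{2 x}{\frac{x^{4} e^{\frac{3 x}{2}}}{2} + x^{2} e^{\frac{3 x}{2}} + \frac{4 e^{\frac{3 x}{2}}}{3}} - \log{\left(4 x^{2} + 3 \right)} + 2 - \frac{1}{\frac{x^{4} e^{\frac{3 x}{2}}}{2} + x^{2} e^{\frac{3 x}{2}} + \frac{4 e^{\frac{3 x}{2}}}{3}}

For G(x) to be correct, d/dx[G] must agree with the stated G'(x) identically.
A general antiderivative is - \frac{\left(2 x + 1\right) e^{- \frac{3 x}{2}}}{\frac{x^{4}}{2} + x^{2} + \frac{4}{3}} - \log{\left(4 x^{2} + 3 \right)} + C.
The condition gives C = 2 - \log{\left(4 \right)} - (- \log{\left(4 \right)}) = 2.
So G(x) = - \frac{2 x}{\frac{x^{4} e^{\frac{3 x}{2}}}{2} + x^{2} e^{\frac{3 x}{2}} + \frac{4 e^{\frac{3 x}{2}}}{3}} - \log{\left(4 x^{2} + 3 \right)} + 2 - \frac{1}{\frac{x^{4} e^{\frac{3 x}{2}}}{2} + x^{2} e^{\frac{3 x}{2}} + \frac{4 e^{\frac{3 x}{2}}}{3}}.
Check: d/dx[- \frac{2 x}{\frac{x^{4} e^{\frac{3 x}{2}}}{2} + x^{2} e^{\frac{3 x}{2}} + \frac{4 e^{\frac{3 x}{2}}}{3}} - \log{\left(4 x^{2} + 3 \right)} + 2 - \frac{1}{\frac{x^{4} e^{\frac{3 x}{2}}}{2} + x^{2} e^{\frac{3 x}{2}} + \frac{4 e^{\frac{3 x}{2}}}{3}}] = \frac{- 72 x^{9} e^{3 x} + 216 x^{7} e^{\frac{3 x}{2}} - 288 x^{7} e^{3 x} + 540 x^{6} e^{\frac{3 x}{2}} + 882 x^{5} e^{\frac{3 x}{2}} - 672 x^{5} e^{3 x} + 909 x^{4} e^{\frac{3 x}{2}} + 1404 x^{3} e^{\frac{3 x}{2}} - 768 x^{3} e^{3 x} + 282 x^{2} e^{\frac{3 x}{2}} + 648 x e^{\frac{3 x}{2}} - 512 x e^{3 x} - 72 e^{\frac{3 x}{2}}}{36 x^{10} e^{3 x} + 171 x^{8} e^{3 x} + 444 x^{6} e^{3 x} + 636 x^{4} e^{3 x} + 544 x^{2} e^{3 x} + 192 e^{3 x}}, which equals G'(x).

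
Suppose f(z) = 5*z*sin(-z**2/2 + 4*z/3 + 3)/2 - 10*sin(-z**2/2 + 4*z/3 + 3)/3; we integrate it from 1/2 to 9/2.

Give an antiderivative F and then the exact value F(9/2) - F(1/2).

Antiderivative: F(z) = 5*cos(-z**2/2 + 4*z/3 + 3)/2; value = 5*cos(9/8)/2 - 5*cos(85/24)/2

f matches the chain-rule pattern g'(h)*h' with inner function h(z) = -z**2/2 + 4*z/3 + 3; substituting u = h(z) collapses the integral.
F(z) = 5*cos(-z**2/2 + 4*z/3 + 3)/2 is an antiderivative of f.
Check: d/dz[5*cos(-z**2/2 + 4*z/3 + 3)/2] = 5*z*sin(-z**2/2 + 4*z/3 + 3)/2 - 10*sin(-z**2/2 + 4*z/3 + 3)/3 = f(z).
F(9/2) = 5*cos(9/8)/2; F(1/2) = 5*cos(85/24)/2.
Integral = F(9/2) - F(1/2) = 5*cos(9/8)/2 - 5*cos(85/24)/2.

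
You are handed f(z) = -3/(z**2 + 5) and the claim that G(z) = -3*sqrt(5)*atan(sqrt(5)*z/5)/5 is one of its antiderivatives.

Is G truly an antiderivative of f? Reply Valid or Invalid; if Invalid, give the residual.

d/dz[G] = -3/(z**2 + 5)
This equals f(z) exactly, so the claim holds.

Valid: G'(z) = f(z).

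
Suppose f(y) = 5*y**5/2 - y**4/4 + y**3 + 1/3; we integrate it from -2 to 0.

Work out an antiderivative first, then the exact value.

The integrand splits into summands that can be handled one at a time.
F(y) = y*(25*y**5 - 3*y**4 + 15*y**3 + 20)/60 is an antiderivative of f.
Check: d/dy[y*(25*y**5 - 3*y**4 + 15*y**3 + 20)/60] = 5*y**5/2 - y**4/4 + y**3 + 1/3 = f(y).
F(0) = 0; F(-2) = 158/5.
Integral = F(0) - F(-2) = -158/5.

Antiderivative: F(y) = y*(25*y**5 - 3*y**4 + 15*y**3 + 20)/60; value = -158/5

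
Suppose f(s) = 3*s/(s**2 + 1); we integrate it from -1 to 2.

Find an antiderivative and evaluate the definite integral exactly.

Antiderivative: F(s) = 3*log(2*s**2 + 2)/2; value = -3*log(4)/2 + 3*log(10)/2

The substitution u = 2*s**2 + 2 works: f is exactly (dF/du)*(du/ds) for that inner function.
F(s) = 3*log(2*s**2 + 2)/2 is an antiderivative of f.
Check: d/ds[3*log(2*s**2 + 2)/2] = 3*s/(s**2 + 1) = f(s).
F(2) = 3*log(10)/2; F(-1) = 3*log(4)/2.
Integral = F(2) - F(-1) = -3*log(4)/2 + 3*log(10)/2.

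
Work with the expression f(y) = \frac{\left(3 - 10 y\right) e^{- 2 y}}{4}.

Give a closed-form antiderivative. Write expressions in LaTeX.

f has the shape u'v + uv' for u = \frac{5 y}{4} + \frac{1}{4} and v = e^{- 2 y} — it is the derivative of the product u*v.
Check: d/dy[\frac{5 y e^{- 2 y}}{4} + \frac{e^{- 2 y}}{4}] = \frac{\left(3 - 10 y\right) e^{- 2 y}}{4} = f(y).

An antiderivative is F(y) = \frac{5 y e^{- 2 y}}{4} + \frac{e^{- 2 y}}{4}.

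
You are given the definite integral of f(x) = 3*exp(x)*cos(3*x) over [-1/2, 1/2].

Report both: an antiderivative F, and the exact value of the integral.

Antiderivative: F(x) = 9*exp(x)*sin(3*x)/10 + 3*exp(x)*cos(3*x)/10; value = -3*exp(-1/2)*cos(3/2)/10 + 3*exp(1/2)*cos(3/2)/10 + 9*exp(-1/2)*sin(3/2)/10 + 9*exp(1/2)*sin(3/2)/10

For F(x) to be correct the identity F'(x) - f(x) = 0 must hold.
F(x) = 9*exp(x)*sin(3*x)/10 + 3*exp(x)*cos(3*x)/10 is an antiderivative of f.
Check: d/dx[9*exp(x)*sin(3*x)/10 + 3*exp(x)*cos(3*x)/10] = 3*exp(x)*cos(3*x) = f(x).
F(1/2) = 3*exp(1/2)*cos(3/2)/10 + 9*exp(1/2)*sin(3/2)/10; F(-1/2) = -9*exp(-1/2)*sin(3/2)/10 + 3*exp(-1/2)*cos(3/2)/10.
Integral = F(1/2) - F(-1/2) = -3*exp(-1/2)*cos(3/2)/10 + 3*exp(1/2)*cos(3/2)/10 + 9*exp(-1/2)*sin(3/2)/10 + 9*exp(1/2)*sin(3/2)/10.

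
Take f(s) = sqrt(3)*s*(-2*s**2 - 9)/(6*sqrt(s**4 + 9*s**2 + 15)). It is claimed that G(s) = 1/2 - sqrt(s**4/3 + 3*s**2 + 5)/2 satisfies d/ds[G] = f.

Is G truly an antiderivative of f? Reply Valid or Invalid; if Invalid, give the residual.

Valid. The derivative of G reproduces f.

d/ds[G] = (-2*sqrt(3)*s**3 - 9*sqrt(3)*s)/(6*sqrt(s**4 + 9*s**2 + 15))
This equals f(s) exactly, so the claim holds.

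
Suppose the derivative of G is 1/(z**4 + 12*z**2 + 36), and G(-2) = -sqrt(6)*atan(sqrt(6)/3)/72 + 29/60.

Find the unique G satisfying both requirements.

Whatever form G(z) takes, its d/dz must return the stated G'(z).
A general antiderivative is z/(12*z**2 + 72) + sqrt(6)*atan(sqrt(6)*z/6)/72 + C.
The condition gives C = -sqrt(6)*atan(sqrt(6)/3)/72 + 29/60 - (-sqrt(6)*atan(sqrt(6)/3)/72 - 1/60) = 1/2.
So G(z) = z/(12*z**2 + 72) + sqrt(6)*atan(sqrt(6)*z/6)/72 + 1/2.
Check: d/dz[z/(12*z**2 + 72) + sqrt(6)*atan(sqrt(6)*z/6)/72 + 1/2] = 1/(z**4 + 12*z**2 + 36) = G'(z).

G(z) = z/(12*z**2 + 72) + sqrt(6)*atan(sqrt(6)*z/6)/72 + 1/2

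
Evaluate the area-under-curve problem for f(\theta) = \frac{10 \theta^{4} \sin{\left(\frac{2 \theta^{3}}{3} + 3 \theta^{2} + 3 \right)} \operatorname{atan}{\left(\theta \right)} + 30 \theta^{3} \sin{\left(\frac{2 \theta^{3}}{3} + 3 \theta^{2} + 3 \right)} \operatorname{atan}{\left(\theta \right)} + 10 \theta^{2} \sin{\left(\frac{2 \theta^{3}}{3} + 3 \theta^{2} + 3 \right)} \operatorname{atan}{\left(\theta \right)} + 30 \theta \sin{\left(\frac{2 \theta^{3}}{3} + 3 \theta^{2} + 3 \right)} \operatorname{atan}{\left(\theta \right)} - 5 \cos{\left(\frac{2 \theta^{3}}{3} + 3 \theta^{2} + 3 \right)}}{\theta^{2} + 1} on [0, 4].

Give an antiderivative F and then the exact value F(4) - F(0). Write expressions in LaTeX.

Antiderivative: F(\theta) = - 5 \cos{\left(\frac{2 \theta^{3}}{3} + 3 \theta^{2} + 3 \right)} \operatorname{atan}{\left(\theta \right)}; value = - 5 \cos{\left(\frac{281}{3} \right)} \operatorname{atan}{\left(4 \right)}

Recognize the product-rule pattern: f = u'v + uv' with u = - 5 \operatorname{atan}{\left(\theta \right)}, v = \cos{\left(\frac{2 \theta^{3}}{3} + 3 \theta^{2} + 3 \right)}, so integration by parts undoes it.
F(\theta) = - 5 \cos{\left(\frac{2 \theta^{3}}{3} + 3 \theta^{2} + 3 \right)} \operatorname{atan}{\left(\theta \right)} is an antiderivative of f.
Check: d/d\theta[- 5 \cos{\left(\frac{2 \theta^{3}}{3} + 3 \theta^{2} + 3 \right)} \operatorname{atan}{\left(\theta \right)}] = \frac{10 \theta^{4} \sin{\left(\frac{2 \theta^{3}}{3} + 3 \theta^{2} + 3 \right)} \operatorname{atan}{\left(\theta \right)} + 30 \theta^{3} \sin{\left(\frac{2 \theta^{3}}{3} + 3 \theta^{2} + 3 \right)} \operatorname{atan}{\left(\theta \right)} + 10 \theta^{2} \sin{\left(\frac{2 \theta^{3}}{3} + 3 \theta^{2} + 3 \right)} \operatorname{atan}{\left(\theta \right)} + 30 \theta \sin{\left(\frac{2 \theta^{3}}{3} + 3 \theta^{2} + 3 \right)} \operatorname{atan}{\left(\theta \right)} - 5 \cos{\left(\frac{2 \theta^{3}}{3} + 3 \theta^{2} + 3 \right)}}{\theta^{2} + 1} = f(\theta).
F(4) = - 5 \cos{\left(\frac{281}{3} \right)} \operatorname{atan}{\left(4 \right)}; F(0) = 0.
Integral = F(4) - F(0) = - 5 \cos{\left(\frac{281}{3} \right)} \operatorname{atan}{\left(4 \right)}.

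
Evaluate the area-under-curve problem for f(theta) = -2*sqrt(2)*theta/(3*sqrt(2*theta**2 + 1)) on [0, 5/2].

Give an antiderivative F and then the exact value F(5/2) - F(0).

f matches the chain-rule pattern g'(h)*h' with inner function h(theta) = 4*theta**2 + 2; substituting u = h(theta) collapses the integral.
F(theta) = -sqrt(4*theta**2 + 2)/3 is an antiderivative of f.
Check: d/dtheta[-sqrt(4*theta**2 + 2)/3] = -2*sqrt(2)*theta/(3*sqrt(2*theta**2 + 1)) = f(theta).
F(5/2) = -sqrt(3); F(0) = -sqrt(2)/3.
Integral = F(5/2) - F(0) = -sqrt(3) + sqrt(2)/3.

Antiderivative: F(theta) = -sqrt(4*theta**2 + 2)/3; value = -sqrt(3) + sqrt(2)/3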